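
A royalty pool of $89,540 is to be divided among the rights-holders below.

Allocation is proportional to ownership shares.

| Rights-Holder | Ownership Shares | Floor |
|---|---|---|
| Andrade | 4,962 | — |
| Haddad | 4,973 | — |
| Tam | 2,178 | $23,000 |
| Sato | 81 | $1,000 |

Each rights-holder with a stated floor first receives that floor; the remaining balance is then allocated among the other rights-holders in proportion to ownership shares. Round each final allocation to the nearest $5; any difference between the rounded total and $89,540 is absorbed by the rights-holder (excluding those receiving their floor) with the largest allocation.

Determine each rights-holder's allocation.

Andrade: $32,735 | Haddad: $32,805 | Tam: $23,000 | Sato: $1,000

Minimums first: Tam $23,000; Sato $1,000. Residual $65,540.
Residual split over remaining ownership shares 9,935: Andrade 32,733.72 → $32,735; Haddad 32,806.28 → $32,805.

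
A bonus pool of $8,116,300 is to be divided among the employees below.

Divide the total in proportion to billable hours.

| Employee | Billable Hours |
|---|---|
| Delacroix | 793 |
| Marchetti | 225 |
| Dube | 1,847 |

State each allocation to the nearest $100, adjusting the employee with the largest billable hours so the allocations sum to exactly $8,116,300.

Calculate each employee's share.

Delacroix: $2,246,500 | Marchetti: $637,400 | Dube: $5,232,400

Sum of billable hours: 793 + 225 + 1,847 = 2,865.
Pro-rata amounts: Delacroix 2,246,501.19; Marchetti 637,405.76; Dube 5,232,393.05.
At nearest $100: Delacroix $2,246,500; Marchetti $637,400; Dube $5,232,400. Sum = $8,116,300.
No rounding difference to absorb.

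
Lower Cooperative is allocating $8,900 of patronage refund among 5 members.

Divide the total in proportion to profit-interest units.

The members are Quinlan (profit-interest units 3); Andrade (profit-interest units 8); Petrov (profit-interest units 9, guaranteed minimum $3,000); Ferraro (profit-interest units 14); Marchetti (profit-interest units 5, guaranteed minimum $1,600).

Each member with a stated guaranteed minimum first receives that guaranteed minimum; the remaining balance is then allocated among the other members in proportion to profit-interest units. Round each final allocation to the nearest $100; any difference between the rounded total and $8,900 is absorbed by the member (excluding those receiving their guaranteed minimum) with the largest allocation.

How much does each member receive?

Minimums first: Petrov $3,000; Marchetti $1,600. Residual $4,300.
Residual split over remaining profit-interest units 25: Quinlan 516.00 → $500; Andrade 1,376.00 → $1,400; Ferraro 2,408.00 → $2,400.

Quinlan: $500; Andrade: $1,400; Petrov: $3,000; Ferraro: $2,400; Marchetti: $1,600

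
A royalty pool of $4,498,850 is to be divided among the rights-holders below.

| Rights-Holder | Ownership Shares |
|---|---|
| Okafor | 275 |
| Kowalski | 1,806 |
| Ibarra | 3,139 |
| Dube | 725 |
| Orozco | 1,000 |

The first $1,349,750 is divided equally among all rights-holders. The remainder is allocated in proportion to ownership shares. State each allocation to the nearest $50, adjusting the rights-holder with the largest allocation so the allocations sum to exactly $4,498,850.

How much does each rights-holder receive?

$1,349,750 shared equally gives $269,950 per rights-holder.
Remainder $3,149,100 by ownership shares (total 6,945): Okafor 124,694.38 → $124,700; Kowalski 818,902.03 → $818,900; Ibarra 1,423,329.72 → $1,423,350; Dube 328,739.74 → $328,750; Orozco 453,434.13 → $453,450.
Rounding difference −$50 on remainder applied to Ibarra.
Totals: Okafor $269,950 + $124,700 = $394,650; Kowalski $269,950 + $818,900 = $1,088,850; Ibarra $269,950 + $1,423,300 = $1,693,250; Dube $269,950 + $328,750 = $598,700; Orozco $269,950 + $453,450 = $723,400.

Okafor: $394,650 · Kowalski: $1,088,850 · Ibarra: $1,693,250 · Dube: $598,700 · Orozco: $723,400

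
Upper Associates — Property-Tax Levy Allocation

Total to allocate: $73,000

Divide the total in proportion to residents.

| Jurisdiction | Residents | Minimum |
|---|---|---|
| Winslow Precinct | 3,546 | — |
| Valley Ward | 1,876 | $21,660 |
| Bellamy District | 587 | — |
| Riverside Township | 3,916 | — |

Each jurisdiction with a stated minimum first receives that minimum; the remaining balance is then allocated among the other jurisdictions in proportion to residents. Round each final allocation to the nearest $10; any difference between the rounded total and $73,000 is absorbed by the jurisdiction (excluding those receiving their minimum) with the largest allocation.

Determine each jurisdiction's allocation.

Minimums first: Valley Ward $21,660. Residual $51,340.
Residual split over remaining residents 8,049: Winslow Precinct 22,617.92 → $22,620; Bellamy District 3,744.14 → $3,740; Riverside Township 24,977.94 → $24,980.

Winslow Precinct: $22,620 | Valley Ward: $21,660 | Bellamy District: $3,740 | Riverside Township: $24,980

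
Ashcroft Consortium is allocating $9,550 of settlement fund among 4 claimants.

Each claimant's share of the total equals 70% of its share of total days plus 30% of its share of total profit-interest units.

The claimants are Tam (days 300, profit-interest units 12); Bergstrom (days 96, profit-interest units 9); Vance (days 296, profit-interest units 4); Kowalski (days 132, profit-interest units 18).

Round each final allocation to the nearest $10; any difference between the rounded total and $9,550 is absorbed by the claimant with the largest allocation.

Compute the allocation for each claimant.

Days total 824; profit-interest units total 43.
Combined weights (70% days + 30% profit-interest units): Tam 0.3386; Bergstrom 0.1443; Vance 0.2794; Kowalski 0.2377.
Raw shares: Tam 3,233.39; Bergstrom 1,378.49; Vance 2,667.92; Kowalski 2,270.20.
After rounding ($10): Tam $3,230; Bergstrom $1,380; Vance $2,670; Kowalski $2,270. Sum = $9,550.
Rounded total matches; no reconciliation needed.

Tam: $3,230 | Bergstrom: $1,380 | Vance: $2,670 | Kowalski: $2,270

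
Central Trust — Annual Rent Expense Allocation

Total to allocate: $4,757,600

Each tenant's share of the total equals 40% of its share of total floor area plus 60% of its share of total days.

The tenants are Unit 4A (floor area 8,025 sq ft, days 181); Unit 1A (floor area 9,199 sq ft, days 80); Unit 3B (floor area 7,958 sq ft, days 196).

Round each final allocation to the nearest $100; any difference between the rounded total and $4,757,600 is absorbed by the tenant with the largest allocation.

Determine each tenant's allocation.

Unit 4A: $1,737,000 | Unit 1A: $1,194,900 | Unit 3B: $1,825,700

Floor area total 25,182; days total 457.
Composite weights (40% floor area + 60% days): Unit 4A 0.3651; Unit 1A 0.2512; Unit 3B 0.3837.
Unrounded shares: Unit 4A 1,737,041.46; Unit 1A 1,194,885.83; Unit 3B 1,825,672.70.
At nearest $100: Unit 4A $1,737,000; Unit 1A $1,194,900; Unit 3B $1,825,700. Sum = $4,757,600.
Rounded total matches; no reconciliation needed.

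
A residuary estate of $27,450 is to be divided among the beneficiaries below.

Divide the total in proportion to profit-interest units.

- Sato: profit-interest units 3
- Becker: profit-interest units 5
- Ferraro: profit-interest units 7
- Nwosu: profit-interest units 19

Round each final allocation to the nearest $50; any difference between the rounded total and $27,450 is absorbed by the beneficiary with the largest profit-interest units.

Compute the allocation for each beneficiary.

Sato: $2,400 · Becker: $4,050 · Ferraro: $5,650 · Nwosu: $15,350

Sum of profit-interest units: 3 + 5 + 7 + 19 = 34.
Raw shares: Sato 2,422.06; Becker 4,036.76; Ferraro 5,651.47; Nwosu 15,339.71.
After rounding ($50): Sato $2,400; Becker $4,050; Ferraro $5,650; Nwosu $15,350. Sum = $27,450.
Sum already equals the total — no adjustment.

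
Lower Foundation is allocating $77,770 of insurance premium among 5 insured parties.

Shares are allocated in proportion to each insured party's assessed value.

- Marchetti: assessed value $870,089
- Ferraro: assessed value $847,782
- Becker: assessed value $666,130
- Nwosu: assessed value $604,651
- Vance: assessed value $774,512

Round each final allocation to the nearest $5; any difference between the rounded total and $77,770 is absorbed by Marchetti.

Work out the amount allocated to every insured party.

Total assessed value = 3,763,164.
Unrounded shares: Marchetti 870,089/3,763,164 × $77,770 = 17,981.36; Ferraro 847,782/3,763,164 × $77,770 = 17,520.36; Becker 666,130/3,763,164 × $77,770 = 13,766.32; Nwosu 604,651/3,763,164 × $77,770 = 12,495.79; Vance 774,512/3,763,164 × $77,770 = 16,006.16.
Rounded to nearest $5: Marchetti $17,980; Ferraro $17,520; Becker $13,765; Nwosu $12,495; Vance $16,005. Sum = $77,765.
Difference $77,770 − $77,765 = +$5 applied to Marchetti: Marchetti becomes $17,985.

Marchetti: $17,985; Ferraro: $17,520; Becker: $13,765; Nwosu: $12,495; Vance: $16,005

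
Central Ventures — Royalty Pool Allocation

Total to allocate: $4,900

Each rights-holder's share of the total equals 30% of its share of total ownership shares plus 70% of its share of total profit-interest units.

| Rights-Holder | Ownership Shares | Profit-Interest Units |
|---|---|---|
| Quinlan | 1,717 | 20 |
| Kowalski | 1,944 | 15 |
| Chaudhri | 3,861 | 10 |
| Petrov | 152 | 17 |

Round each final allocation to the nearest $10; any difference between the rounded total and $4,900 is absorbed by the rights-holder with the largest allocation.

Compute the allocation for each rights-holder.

Totals — ownership shares 7,674, profit-interest units 62.
Blended shares (30% ownership shares + 70% profit-interest units): Quinlan 0.2929; Kowalski 0.2454; Chaudhri 0.2638; Petrov 0.1979.
Raw shares: Quinlan 1,435.35; Kowalski 1,202.22; Chaudhri 1,292.82; Petrov 969.60.
Rounded to nearest $10: Quinlan $1,440; Kowalski $1,200; Chaudhri $1,290; Petrov $970. Sum = $4,900.
No rounding difference to absorb.

Quinlan: $1,440; Kowalski: $1,200; Chaudhri: $1,290; Petrov: $970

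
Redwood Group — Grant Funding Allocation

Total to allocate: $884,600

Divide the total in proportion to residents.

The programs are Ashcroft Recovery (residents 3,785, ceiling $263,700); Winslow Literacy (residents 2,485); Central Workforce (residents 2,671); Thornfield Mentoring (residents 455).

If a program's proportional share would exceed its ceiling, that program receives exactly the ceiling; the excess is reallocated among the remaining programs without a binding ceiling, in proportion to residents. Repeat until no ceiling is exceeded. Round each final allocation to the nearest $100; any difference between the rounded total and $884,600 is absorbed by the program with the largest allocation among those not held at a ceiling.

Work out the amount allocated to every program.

Ashcroft Recovery: $263,700; Winslow Literacy: $275,000; Central Workforce: $295,600; Thornfield Mentoring: $50,300

Total residents = 9,396.
Unconstrained shares: Ashcroft Recovery 356,344.30; Winslow Literacy 233,953.92; Central Workforce 251,465.16; Thornfield Mentoring 42,836.63.
Capped: Ashcroft Recovery ($263,700); balance $620,900 reallocated over remaining residents 5,611.
Shares after redistribution: Winslow Literacy 274,984.23 → $275,000; Central Workforce 295,566.55 → $295,600; Thornfield Mentoring 50,349.22 → $50,300.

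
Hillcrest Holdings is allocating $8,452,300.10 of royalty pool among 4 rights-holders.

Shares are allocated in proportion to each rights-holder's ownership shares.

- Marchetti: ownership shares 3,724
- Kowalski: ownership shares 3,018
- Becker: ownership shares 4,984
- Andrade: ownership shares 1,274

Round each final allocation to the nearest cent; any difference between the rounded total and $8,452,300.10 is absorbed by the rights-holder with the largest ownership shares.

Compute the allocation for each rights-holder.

Marchetti: $2,421,258.89 · Kowalski: $1,962,233.98 · Becker: $3,240,481.82 · Andrade: $828,325.41

Sum of ownership shares: 3,724 + 3,018 + 4,984 + 1,274 = 13,000.
Unrounded shares: Marchetti 2,421,258.8902; Kowalski 1,962,233.9771; Becker 3,240,481.8230; Andrade 828,325.4098.
After rounding (cent): Marchetti $2,421,258.89; Kowalski $1,962,233.98; Becker $3,240,481.82; Andrade $828,325.41. Sum = $8,452,300.10.
Rounded total matches; no reconciliation needed.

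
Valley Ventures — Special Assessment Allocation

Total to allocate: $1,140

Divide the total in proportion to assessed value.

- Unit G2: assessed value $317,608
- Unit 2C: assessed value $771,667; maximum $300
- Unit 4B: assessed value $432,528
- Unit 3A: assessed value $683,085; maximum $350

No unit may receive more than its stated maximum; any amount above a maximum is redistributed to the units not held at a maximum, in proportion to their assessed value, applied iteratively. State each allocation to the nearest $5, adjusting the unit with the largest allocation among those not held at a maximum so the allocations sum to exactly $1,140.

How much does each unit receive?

Unit G2: $205; Unit 2C: $300; Unit 4B: $285; Unit 3A: $350

Assessed value total: 2,204,888.
Proportional shares (ignoring caps): Unit G2 164.21; Unit 2C 398.98; Unit 4B 223.63; Unit 3A 353.18.
Held at cap: Unit 2C ($300), Unit 3A ($350); remaining pool $490 reallocated over remaining assessed value 750,136.
Shares after redistribution: Unit G2 207.47 → $205; Unit 4B 282.53 → $285.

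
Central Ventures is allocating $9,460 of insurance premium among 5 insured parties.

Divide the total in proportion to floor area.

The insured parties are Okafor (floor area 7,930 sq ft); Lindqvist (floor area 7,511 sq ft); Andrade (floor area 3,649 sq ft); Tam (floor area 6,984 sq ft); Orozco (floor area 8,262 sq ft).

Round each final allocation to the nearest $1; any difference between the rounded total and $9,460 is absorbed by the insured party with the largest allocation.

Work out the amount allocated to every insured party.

Okafor: $2,185; Lindqvist: $2,069; Andrade: $1,005; Tam: $1,924; Orozco: $2,277

Total floor area = 34,336.
Pro-rata amounts: Okafor 7,930/34,336 × $9,460 = 2,184.81; Lindqvist 7,511/34,336 × $9,460 = 2,069.38; Andrade 3,649/34,336 × $9,460 = 1,005.35; Tam 6,984/34,336 × $9,460 = 1,924.18; Orozco 8,262/34,336 × $9,460 = 2,276.28.
Rounded to nearest $1: Okafor $2,185; Lindqvist $2,069; Andrade $1,005; Tam $1,924; Orozco $2,276. Sum = $9,459.
Difference $9,460 − $9,459 = +$1 applied to largest allocation (Orozco): Orozco becomes $2,277.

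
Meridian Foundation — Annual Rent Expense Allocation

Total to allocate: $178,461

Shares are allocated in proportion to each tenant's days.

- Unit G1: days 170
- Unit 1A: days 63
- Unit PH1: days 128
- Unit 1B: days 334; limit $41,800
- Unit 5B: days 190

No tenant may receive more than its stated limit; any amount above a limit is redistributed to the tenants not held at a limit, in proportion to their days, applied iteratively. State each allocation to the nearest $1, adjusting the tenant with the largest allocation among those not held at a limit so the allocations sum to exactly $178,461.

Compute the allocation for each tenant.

Unit G1: $42,164 | Unit 1A: $15,625 | Unit PH1: $31,747 | Unit 1B: $41,800 | Unit 5B: $47,125

Total days = 885.
Unconstrained shares: Unit G1 34,280.64; Unit 1A 12,704.00; Unit PH1 25,811.31; Unit 1B 67,351.38; Unit 5B 38,313.66.
Held at cap: Unit 1B ($41,800); remaining pool $136,661 reallocated over remaining days 551.
Remaining shares: Unit G1 42,164.01 → $42,164; Unit 1A 15,625.49 → $15,625; Unit PH1 31,747.02 → $31,747; Unit 5B 47,124.48 → $47,124.
Rounding difference +$1 applied to Unit 5B → $47,125.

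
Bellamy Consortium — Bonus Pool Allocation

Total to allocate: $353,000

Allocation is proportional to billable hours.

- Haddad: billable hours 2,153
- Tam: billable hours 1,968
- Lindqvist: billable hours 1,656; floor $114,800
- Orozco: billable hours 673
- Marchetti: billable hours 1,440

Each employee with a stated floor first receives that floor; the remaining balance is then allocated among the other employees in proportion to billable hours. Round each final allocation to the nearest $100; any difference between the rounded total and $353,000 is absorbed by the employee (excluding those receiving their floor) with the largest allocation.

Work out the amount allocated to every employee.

Haddad: $82,300 | Tam: $75,200 | Lindqvist: $114,800 | Orozco: $25,700 | Marchetti: $55,000

Fund the minimums — Lindqvist $114,800. Remaining pool $238,200.
Remaining pool split over remaining billable hours 6,234: Haddad 82,265.74 → $82,300; Tam 75,196.92 → $75,200; Orozco 25,715.21 → $25,700; Marchetti 55,022.14 → $55,000.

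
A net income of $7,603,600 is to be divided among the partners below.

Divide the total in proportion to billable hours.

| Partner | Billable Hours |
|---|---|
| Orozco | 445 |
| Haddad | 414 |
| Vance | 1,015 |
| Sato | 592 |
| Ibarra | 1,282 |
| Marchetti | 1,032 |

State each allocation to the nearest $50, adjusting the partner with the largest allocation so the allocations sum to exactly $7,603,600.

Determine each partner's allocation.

Total billable hours = 4,780.
Unrounded shares: Orozco 445/4,780 × $7,603,600 = 707,866.53; Haddad 414/4,780 × $7,603,600 = 658,554.48; Vance 1,015/4,780 × $7,603,600 = 1,614,571.97; Sato 592/4,780 × $7,603,600 = 941,701.09; Ibarra 1,282/4,780 × $7,603,600 = 2,039,291.88; Marchetti 1,032/4,780 × $7,603,600 = 1,641,614.06.
At nearest $50: Orozco $707,850; Haddad $658,550; Vance $1,614,550; Sato $941,700; Ibarra $2,039,300; Marchetti $1,641,600. Sum = $7,603,550.
Difference $7,603,600 − $7,603,550 = +$50 applied to largest allocation (Ibarra): Ibarra becomes $2,039,350.

Orozco: $707,850 | Haddad: $658,550 | Vance: $1,614,550 | Sato: $941,700 | Ibarra: $2,039,350 | Marchetti: $1,641,600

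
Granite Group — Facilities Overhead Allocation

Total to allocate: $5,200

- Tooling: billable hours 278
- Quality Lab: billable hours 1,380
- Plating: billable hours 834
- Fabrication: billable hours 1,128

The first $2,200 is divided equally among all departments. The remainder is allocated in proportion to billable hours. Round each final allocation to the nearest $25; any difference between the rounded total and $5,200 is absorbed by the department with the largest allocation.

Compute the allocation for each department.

$2,200 shared equally gives $550 per department.
Remainder $3,000 by billable hours (total 3,620): Tooling 230.39 → $225; Quality Lab 1,143.65 → $1,150; Plating 691.16 → $700; Fabrication 934.81 → $925.
Totals: Tooling $550 + $225 = $775; Quality Lab $550 + $1,150 = $1,700; Plating $550 + $700 = $1,250; Fabrication $550 + $925 = $1,475.

Tooling: $775 · Quality Lab: $1,700 · Plating: $1,250 · Fabrication: $1,475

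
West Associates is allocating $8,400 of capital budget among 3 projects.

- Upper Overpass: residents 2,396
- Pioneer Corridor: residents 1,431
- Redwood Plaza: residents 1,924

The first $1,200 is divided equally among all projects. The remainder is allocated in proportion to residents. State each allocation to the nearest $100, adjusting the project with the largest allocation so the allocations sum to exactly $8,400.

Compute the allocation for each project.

Upper Overpass: $3,400 · Pioneer Corridor: $2,200 · Redwood Plaza: $2,800

Equal tier: $1,200 ÷ 3 = $400 apiece.
Remainder $7,200 by residents (total 5,751): Upper Overpass 2,999.69 → $3,000; Pioneer Corridor 1,791.55 → $1,800; Redwood Plaza 2,408.76 → $2,400.
Totals: Upper Overpass $400 + $3,000 = $3,400; Pioneer Corridor $400 + $1,800 = $2,200; Redwood Plaza $400 + $2,400 = $2,800.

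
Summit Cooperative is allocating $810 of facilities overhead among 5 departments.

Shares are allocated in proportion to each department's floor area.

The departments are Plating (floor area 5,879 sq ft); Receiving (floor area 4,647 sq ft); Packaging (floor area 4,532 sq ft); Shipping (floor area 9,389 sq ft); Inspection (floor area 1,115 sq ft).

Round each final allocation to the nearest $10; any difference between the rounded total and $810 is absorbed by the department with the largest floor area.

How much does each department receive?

Plating: $190 · Receiving: $150 · Packaging: $140 · Shipping: $290 · Inspection: $40

Total floor area = 25,562.
Raw shares: Plating 5,879/25,562 × $810 = 186.29; Receiving 4,647/25,562 × $810 = 147.25; Packaging 4,532/25,562 × $810 = 143.61; Shipping 9,389/25,562 × $810 = 297.52; Inspection 1,115/25,562 × $810 = 35.33.
Rounded to nearest $10: Plating $190; Receiving $150; Packaging $140; Shipping $300; Inspection $40. Sum = $820.
Difference $810 − $820 = −$10 applied to largest floor area (Shipping): Shipping becomes $290.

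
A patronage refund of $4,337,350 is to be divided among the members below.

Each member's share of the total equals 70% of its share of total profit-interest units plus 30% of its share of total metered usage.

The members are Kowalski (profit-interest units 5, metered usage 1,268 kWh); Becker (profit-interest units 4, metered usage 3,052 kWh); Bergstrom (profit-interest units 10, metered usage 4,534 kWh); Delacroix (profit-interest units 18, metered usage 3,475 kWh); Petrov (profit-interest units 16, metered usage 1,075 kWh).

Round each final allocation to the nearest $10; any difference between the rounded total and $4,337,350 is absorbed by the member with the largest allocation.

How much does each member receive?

Totals — profit-interest units 53, metered usage 13,404.
Composite weights (70% profit-interest units + 30% metered usage): Kowalski 0.0944; Becker 0.1211; Bergstrom 0.2336; Delacroix 0.3155; Petrov 0.2354.
Raw shares: Kowalski 409,520.98; Becker 525,418.58; Bergstrom 1,012,999.55; Delacroix 1,368,482.24; Petrov 1,020,928.64.
Rounded to nearest $10: Kowalski $409,520; Becker $525,420; Bergstrom $1,013,000; Delacroix $1,368,480; Petrov $1,020,930. Sum = $4,337,350.
Rounded total matches; no reconciliation needed.

Kowalski: $409,520 · Becker: $525,420 · Bergstrom: $1,013,000 · Delacroix: $1,368,480 · Petrov: $1,020,930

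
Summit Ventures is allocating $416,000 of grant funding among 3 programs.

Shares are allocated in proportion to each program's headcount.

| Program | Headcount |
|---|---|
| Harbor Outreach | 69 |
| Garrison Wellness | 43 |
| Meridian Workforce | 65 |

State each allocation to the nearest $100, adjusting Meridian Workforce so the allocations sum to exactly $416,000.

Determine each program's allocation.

Sum of headcount: 177.
Pro-rata amounts: Harbor Outreach 69/177 × $416,000 = 162,169.49; Garrison Wellness 43/177 × $416,000 = 101,062.15; Meridian Workforce 65/177 × $416,000 = 152,768.36.
At nearest $100: Harbor Outreach $162,200; Garrison Wellness $101,100; Meridian Workforce $152,800. Sum = $416,100.
Difference $416,000 − $416,100 = −$100 applied to Meridian Workforce: Meridian Workforce becomes $152,700.

Harbor Outreach: $162,200; Garrison Wellness: $101,100; Meridian Workforce: $152,700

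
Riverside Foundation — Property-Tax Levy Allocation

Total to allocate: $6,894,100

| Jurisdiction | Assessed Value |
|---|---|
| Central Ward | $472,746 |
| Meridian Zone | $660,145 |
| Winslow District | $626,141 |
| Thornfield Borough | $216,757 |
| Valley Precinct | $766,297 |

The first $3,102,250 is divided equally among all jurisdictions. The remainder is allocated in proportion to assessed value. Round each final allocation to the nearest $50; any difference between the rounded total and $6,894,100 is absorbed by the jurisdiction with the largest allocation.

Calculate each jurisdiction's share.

Central Ward: $1,274,200; Meridian Zone: $1,533,300; Winslow District: $1,486,300; Thornfield Borough: $920,200; Valley Precinct: $1,680,100

Equal tier: $3,102,250 ÷ 5 = $620,450 apiece.
Remainder $3,791,850 by assessed value (total 2,742,086): Central Ward 653,729.28 → $653,750; Meridian Zone 912,871.01 → $912,850; Winslow District 865,849.12 → $865,850; Thornfield Borough 299,738.97 → $299,750; Valley Precinct 1,059,661.62 → $1,059,650.
Totals: Central Ward $620,450 + $653,750 = $1,274,200; Meridian Zone $620,450 + $912,850 = $1,533,300; Winslow District $620,450 + $865,850 = $1,486,300; Thornfield Borough $620,450 + $299,750 = $920,200; Valley Precinct $620,450 + $1,059,650 = $1,680,100.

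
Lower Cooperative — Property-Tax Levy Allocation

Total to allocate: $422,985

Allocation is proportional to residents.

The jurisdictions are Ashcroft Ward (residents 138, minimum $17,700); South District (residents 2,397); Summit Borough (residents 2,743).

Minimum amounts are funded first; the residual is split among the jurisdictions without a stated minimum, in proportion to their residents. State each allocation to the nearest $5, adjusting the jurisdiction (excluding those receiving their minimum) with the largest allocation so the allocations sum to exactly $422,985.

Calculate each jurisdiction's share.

Ashcroft Ward: $17,700; South District: $189,000; Summit Borough: $216,285

Minimums first: Ashcroft Ward $17,700. Balance $405,285.
Balance split over remaining residents 5,140: South District 189,001.58 → $189,000; Summit Borough 216,283.42 → $216,285.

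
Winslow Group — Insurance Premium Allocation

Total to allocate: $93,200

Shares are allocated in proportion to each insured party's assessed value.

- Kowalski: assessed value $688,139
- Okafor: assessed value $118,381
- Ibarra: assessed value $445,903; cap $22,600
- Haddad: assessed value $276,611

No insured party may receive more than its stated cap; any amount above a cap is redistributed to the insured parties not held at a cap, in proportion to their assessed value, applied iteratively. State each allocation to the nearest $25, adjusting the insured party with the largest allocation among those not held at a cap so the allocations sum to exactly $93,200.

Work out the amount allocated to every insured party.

Kowalski: $44,850 · Okafor: $7,725 · Ibarra: $22,600 · Haddad: $18,025

Total assessed value = 1,529,034.
Proportional shares (ignoring caps): Kowalski 41,944.49; Okafor 7,215.74; Ibarra 27,179.36; Haddad 16,860.41.
Held at cap: Ibarra ($22,600); remaining pool $70,600 reallocated over remaining assessed value 1,083,131.
Shares after redistribution: Kowalski 44,853.87 → $44,850; Okafor 7,716.24 → $7,725; Haddad 18,029.89 → $18,025.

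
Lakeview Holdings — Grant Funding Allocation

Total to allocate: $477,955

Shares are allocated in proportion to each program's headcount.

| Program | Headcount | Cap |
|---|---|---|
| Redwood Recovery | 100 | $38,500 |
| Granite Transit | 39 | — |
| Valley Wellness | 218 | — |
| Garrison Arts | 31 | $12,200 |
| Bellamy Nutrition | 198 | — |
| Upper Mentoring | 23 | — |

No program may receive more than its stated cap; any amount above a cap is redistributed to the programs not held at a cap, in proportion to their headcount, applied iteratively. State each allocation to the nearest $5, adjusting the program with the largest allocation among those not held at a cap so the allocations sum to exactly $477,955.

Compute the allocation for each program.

Redwood Recovery: $38,500 · Granite Transit: $34,860 · Valley Wellness: $194,855 · Garrison Arts: $12,200 · Bellamy Nutrition: $176,980 · Upper Mentoring: $20,560

Headcount total: 609.
Proportional shares (ignoring caps): Redwood Recovery 78,481.94; Granite Transit 30,607.96; Valley Wellness 171,090.62; Garrison Arts 24,329.40; Bellamy Nutrition 155,394.24; Upper Mentoring 18,050.85.
Held at cap: Redwood Recovery ($38,500), Garrison Arts ($12,200); remaining pool $427,255 reallocated over remaining headcount 478.
Remaining shares: Granite Transit 34,859.72 → $34,860; Valley Wellness 194,856.88 → $194,855; Bellamy Nutrition 176,980.10 → $176,980; Upper Mentoring 20,558.29 → $20,560.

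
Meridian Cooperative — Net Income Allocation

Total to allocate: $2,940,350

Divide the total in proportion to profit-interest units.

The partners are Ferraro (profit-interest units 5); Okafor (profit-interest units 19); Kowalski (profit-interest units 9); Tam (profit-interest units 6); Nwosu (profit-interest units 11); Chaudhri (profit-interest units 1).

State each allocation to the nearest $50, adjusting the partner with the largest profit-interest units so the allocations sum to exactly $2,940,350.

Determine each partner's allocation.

Profit-interest units total: 5 + 19 + 9 + 6 + 11 + 1 = 51.
Pro-rata amounts: Ferraro 288,269.61; Okafor 1,095,424.51; Kowalski 518,885.29; Tam 345,923.53; Nwosu 634,193.14; Chaudhri 57,653.92.
After rounding ($50): Ferraro $288,250; Okafor $1,095,400; Kowalski $518,900; Tam $345,900; Nwosu $634,200; Chaudhri $57,650. Sum = $2,940,300.
Difference $2,940,350 − $2,940,300 = +$50 applied to largest profit-interest units (Okafor): Okafor becomes $1,095,450.

Ferraro: $288,250; Okafor: $1,095,450; Kowalski: $518,900; Tam: $345,900; Nwosu: $634,200; Chaudhri: $57,650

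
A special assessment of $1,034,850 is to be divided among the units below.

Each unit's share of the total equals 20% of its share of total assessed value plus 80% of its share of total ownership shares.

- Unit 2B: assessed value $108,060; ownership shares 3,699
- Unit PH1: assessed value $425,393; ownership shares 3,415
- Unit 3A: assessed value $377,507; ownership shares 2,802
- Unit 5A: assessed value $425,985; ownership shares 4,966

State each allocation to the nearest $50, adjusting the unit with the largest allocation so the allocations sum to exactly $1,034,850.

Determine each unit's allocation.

Totals — assessed value 1,336,945, ownership shares 14,882.
Composite weights (20% assessed value + 80% ownership shares): Unit 2B 0.2150; Unit PH1 0.2472; Unit 3A 0.2071; Unit 5A 0.3307.
Unrounded shares: Unit 2B 222,502.53; Unit PH1 255,829.46; Unit 3A 214,315.36; Unit 5A 342,202.65.
After rounding ($50): Unit 2B $222,500; Unit PH1 $255,850; Unit 3A $214,300; Unit 5A $342,200. Sum = $1,034,850.
Rounded total matches; no reconciliation needed.

Unit 2B: $222,500; Unit PH1: $255,850; Unit 3A: $214,300; Unit 5A: $342,200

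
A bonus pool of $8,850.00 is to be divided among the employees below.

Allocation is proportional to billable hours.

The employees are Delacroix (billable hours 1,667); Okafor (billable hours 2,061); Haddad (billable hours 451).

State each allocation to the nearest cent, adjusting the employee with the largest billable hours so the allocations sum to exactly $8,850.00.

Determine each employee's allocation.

Delacroix: $3,530.26 · Okafor: $4,364.64 · Haddad: $955.10

Sum of billable hours: 1,667 + 2,061 + 451 = 4,179.
Unrounded shares: Delacroix 3,530.2584; Okafor 4,364.6447; Haddad 955.0969.
Rounded to nearest cent: Delacroix $3,530.26; Okafor $4,364.64; Haddad $955.10. Sum = $8,850.00.
No rounding difference to absorb.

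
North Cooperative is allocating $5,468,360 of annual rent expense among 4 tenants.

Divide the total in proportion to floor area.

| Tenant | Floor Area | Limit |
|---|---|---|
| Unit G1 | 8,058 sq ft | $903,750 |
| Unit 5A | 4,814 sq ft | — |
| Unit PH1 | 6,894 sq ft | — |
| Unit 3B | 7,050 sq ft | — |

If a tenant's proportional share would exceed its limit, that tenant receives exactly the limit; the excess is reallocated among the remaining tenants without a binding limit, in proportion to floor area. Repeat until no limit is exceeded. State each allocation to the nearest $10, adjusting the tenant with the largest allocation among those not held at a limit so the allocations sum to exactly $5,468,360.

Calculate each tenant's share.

Unit G1: $903,750; Unit 5A: $1,171,450; Unit PH1: $1,677,600; Unit 3B: $1,715,560

Total floor area = 26,816.
Unconstrained shares: Unit G1 1,643,199.76; Unit 5A 981,678.29; Unit PH1 1,405,835.09; Unit 3B 1,437,646.85.
Capped: Unit G1 ($903,750); remaining pool $4,564,610 reallocated over remaining floor area 18,758.
Remaining shares: Unit 5A 1,171,448.58 → $1,171,450; Unit PH1 1,677,600.03 → $1,677,600; Unit 3B 1,715,561.39 → $1,715,560.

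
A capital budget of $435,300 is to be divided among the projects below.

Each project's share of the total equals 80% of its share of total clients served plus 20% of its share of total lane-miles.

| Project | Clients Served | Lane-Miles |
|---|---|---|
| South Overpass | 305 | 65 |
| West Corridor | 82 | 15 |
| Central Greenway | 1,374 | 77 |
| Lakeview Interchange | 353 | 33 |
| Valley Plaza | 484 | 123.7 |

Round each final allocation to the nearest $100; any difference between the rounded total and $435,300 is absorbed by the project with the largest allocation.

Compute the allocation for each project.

South Overpass: $58,900 | West Corridor: $15,200 | Central Greenway: $205,500 | Lakeview Interchange: $56,500 | Valley Plaza: $99,200

Clients served total 2,598; lane-miles total 313.7.
Combined weights (80% clients served + 20% lane-miles): South Overpass 0.1354; West Corridor 0.0348; Central Greenway 0.4722; Lakeview Interchange 0.1297; Valley Plaza 0.2279.
Unrounded shares: South Overpass 58,921.89; West Corridor 15,154.30; Central Greenway 205,542.64; Lakeview Interchange 56,475.04; Valley Plaza 99,206.12.
At nearest $100: South Overpass $58,900; West Corridor $15,200; Central Greenway $205,500; Lakeview Interchange $56,500; Valley Plaza $99,200. Sum = $435,300.
Sum already equals the total — no adjustment.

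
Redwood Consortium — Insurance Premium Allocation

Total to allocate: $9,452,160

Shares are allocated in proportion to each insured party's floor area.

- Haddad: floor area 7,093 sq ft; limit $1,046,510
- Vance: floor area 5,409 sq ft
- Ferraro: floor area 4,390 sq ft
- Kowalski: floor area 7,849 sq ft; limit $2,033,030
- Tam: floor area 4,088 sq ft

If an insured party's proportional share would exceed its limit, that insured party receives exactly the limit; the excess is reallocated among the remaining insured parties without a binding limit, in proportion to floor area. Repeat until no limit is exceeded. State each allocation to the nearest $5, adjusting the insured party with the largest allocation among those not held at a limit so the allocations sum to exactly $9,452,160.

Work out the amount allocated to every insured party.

Haddad: $1,046,510; Vance: $2,482,145; Ferraro: $2,014,530; Kowalski: $2,033,030; Tam: $1,875,945

Total floor area = 28,829.
Unconstrained shares: Haddad 2,325,580.87; Vance 1,773,448.04; Ferraro 1,439,348.66; Kowalski 2,573,450.48; Tam 1,340,331.96.
Cap binds for Haddad ($1,046,510), Kowalski ($2,033,030); balance $6,372,620 reallocated over remaining floor area 13,887.
Redistributed shares: Vance 2,482,141.69 → $2,482,140; Ferraro 2,014,531.71 → $2,014,530; Tam 1,875,946.61 → $1,875,945.
Rounding difference +$5 applied to Vance → $2,482,145.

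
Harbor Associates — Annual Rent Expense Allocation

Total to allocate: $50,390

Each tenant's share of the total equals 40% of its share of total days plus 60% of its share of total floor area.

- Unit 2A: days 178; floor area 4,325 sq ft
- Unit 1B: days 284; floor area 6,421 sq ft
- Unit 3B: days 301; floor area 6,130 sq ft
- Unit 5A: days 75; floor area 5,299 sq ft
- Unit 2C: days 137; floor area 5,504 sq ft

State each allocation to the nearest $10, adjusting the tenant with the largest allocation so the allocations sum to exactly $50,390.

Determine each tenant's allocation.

Days total 975; floor area total 27,679.
Blended shares (40% days + 60% floor area): Unit 2A 0.1668; Unit 1B 0.2557; Unit 3B 0.2564; Unit 5A 0.1456; Unit 2C 0.1755.
Proportional shares: Unit 2A 8,404.00; Unit 1B 12,884.79; Unit 3B 12,918.37; Unit 5A 7,338.60; Unit 2C 8,844.24.
Rounded to nearest $10: Unit 2A $8,400; Unit 1B $12,880; Unit 3B $12,920; Unit 5A $7,340; Unit 2C $8,840. Sum = $50,380.
Difference $50,390 − $50,380 = +$10 applied to largest allocation (Unit 3B): Unit 3B becomes $12,930.

Unit 2A: $8,400 | Unit 1B: $12,880 | Unit 3B: $12,930 | Unit 5A: $7,340 | Unit 2C: $8,840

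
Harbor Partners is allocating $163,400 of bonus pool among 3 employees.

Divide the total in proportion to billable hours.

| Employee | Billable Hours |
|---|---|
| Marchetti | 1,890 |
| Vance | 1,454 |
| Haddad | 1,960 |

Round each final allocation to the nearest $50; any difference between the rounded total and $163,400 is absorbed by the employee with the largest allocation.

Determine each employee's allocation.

Total billable hours = 5,304.
Raw shares: Marchetti 1,890/5,304 × $163,400 = 58,225.11; Vance 1,454/5,304 × $163,400 = 44,793.29; Haddad 1,960/5,304 × $163,400 = 60,381.60.
Rounded to nearest $50: Marchetti $58,250; Vance $44,800; Haddad $60,400. Sum = $163,450.
Difference $163,400 − $163,450 = −$50 applied to largest allocation (Haddad): Haddad becomes $60,350.

Marchetti: $58,250 | Vance: $44,800 | Haddad: $60,350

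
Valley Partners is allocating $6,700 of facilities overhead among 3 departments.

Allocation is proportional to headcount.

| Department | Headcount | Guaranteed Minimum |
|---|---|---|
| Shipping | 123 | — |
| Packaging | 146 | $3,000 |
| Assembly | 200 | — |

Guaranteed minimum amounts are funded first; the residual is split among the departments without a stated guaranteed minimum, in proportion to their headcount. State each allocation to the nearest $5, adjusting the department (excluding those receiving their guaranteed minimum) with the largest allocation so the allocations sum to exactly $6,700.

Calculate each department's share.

Shipping: $1,410; Packaging: $3,000; Assembly: $2,290

Minimums first: Packaging $3,000. Remaining pool $3,700.
Remaining pool split over remaining headcount 323: Shipping 1,408.98 → $1,410; Assembly 2,291.02 → $2,290.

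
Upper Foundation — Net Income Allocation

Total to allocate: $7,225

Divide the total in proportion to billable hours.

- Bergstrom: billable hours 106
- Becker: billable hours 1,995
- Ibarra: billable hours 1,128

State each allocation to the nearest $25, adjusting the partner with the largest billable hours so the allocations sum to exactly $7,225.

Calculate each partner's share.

Sum of billable hours: 106 + 1,995 + 1,128 = 3,229.
Raw shares: Bergstrom 237.18; Becker 4,463.88; Ibarra 2,523.94.
Rounded to nearest $25: Bergstrom $225; Becker $4,475; Ibarra $2,525. Sum = $7,225.
Rounded total matches; no reconciliation needed.

Bergstrom: $225 · Becker: $4,475 · Ibarra: $2,525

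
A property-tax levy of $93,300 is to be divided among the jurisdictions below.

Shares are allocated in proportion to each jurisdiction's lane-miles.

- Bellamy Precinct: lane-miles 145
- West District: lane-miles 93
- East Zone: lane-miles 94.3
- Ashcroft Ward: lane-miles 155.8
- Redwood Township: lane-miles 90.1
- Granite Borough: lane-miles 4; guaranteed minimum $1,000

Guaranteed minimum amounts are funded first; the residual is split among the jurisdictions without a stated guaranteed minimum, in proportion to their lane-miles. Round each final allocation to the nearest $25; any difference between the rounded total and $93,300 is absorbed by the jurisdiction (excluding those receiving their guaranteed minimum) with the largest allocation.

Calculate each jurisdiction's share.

Guaranteed amounts: Granite Borough $1,000. Balance $92,300.
Balance split over remaining lane-miles 578.2: Bellamy Precinct 23,146.84 → $23,150; West District 14,845.90 → $14,850; East Zone 15,053.42 → $15,050; Ashcroft Ward 24,870.88 → $24,875; Redwood Township 14,382.96 → $14,375.

Bellamy Precinct: $23,150; West District: $14,850; East Zone: $15,050; Ashcroft Ward: $24,875; Redwood Township: $14,375; Granite Borough: $1,000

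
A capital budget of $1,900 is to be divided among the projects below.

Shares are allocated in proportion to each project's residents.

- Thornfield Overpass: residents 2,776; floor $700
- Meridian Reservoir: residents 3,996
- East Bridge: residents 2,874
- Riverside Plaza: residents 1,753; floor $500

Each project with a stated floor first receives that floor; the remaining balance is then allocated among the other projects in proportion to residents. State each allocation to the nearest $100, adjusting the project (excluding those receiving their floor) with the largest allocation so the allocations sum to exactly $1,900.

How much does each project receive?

Thornfield Overpass: $700; Meridian Reservoir: $400; East Bridge: $300; Riverside Plaza: $500

Guaranteed amounts: Thornfield Overpass $700; Riverside Plaza $500. Remaining pool $700.
Remaining pool split over remaining residents 6,870: Meridian Reservoir 407.16 → $400; East Bridge 292.84 → $300.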